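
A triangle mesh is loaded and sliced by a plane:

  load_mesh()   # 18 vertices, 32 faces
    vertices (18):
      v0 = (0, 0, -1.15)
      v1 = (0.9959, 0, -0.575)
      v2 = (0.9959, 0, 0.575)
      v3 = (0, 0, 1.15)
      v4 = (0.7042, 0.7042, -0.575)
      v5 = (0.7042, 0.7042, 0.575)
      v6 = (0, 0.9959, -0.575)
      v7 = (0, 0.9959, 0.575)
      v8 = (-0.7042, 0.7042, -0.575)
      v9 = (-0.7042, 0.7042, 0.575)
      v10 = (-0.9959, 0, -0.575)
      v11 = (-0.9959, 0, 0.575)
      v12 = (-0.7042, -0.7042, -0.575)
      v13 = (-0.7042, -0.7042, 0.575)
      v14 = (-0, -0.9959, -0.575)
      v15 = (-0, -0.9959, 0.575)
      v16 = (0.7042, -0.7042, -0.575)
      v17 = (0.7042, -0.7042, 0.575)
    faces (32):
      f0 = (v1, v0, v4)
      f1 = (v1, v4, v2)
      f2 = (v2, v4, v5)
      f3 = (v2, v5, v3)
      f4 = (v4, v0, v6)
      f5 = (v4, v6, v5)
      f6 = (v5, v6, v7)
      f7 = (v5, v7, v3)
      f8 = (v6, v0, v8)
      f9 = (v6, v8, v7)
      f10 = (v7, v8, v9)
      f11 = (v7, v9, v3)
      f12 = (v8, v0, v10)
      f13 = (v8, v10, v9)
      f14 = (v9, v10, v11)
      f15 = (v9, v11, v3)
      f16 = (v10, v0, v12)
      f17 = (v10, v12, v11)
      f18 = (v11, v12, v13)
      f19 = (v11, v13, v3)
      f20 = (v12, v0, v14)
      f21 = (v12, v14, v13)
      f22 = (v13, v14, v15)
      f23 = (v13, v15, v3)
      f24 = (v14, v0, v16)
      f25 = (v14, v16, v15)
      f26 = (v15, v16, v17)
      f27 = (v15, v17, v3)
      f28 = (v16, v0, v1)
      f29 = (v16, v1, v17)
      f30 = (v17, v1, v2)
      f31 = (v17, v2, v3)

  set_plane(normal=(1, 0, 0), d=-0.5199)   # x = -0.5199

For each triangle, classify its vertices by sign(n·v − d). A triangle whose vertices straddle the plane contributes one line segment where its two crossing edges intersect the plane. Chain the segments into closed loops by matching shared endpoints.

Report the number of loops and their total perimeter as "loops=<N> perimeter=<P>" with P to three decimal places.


Straddling triangles (12 of 32):
  (v6,v0,v8) [++-] → (-0.5199, 0.5199, -0.725486)–(-0.5199, 0.780542, -0.575)  len=0.3010
  (v6,v8,v7) [+-+] → (-0.5199, 0.780542, -0.575)–(-0.5199, 0.780542, -0.274027)  len=0.3010
  (v7,v8,v9) [+--] → (-0.5199, 0.780542, -0.274027)–(-0.5199, 0.780542, 0.575)  len=0.8490
  (v7,v9,v3) [+-+] → (-0.5199, 0.780542, 0.575)–(-0.5199, 0.5199, 0.725486)  len=0.3010
  (v8,v0,v10) [-+-] → (-0.5199, 0.5199, -0.725486)–(-0.5199, 0, -0.849827)  len=0.5346
  (v9,v11,v3) [--+] → (-0.5199, 0, 0.849827)–(-0.5199, 0.5199, 0.725486)  len=0.5346
  (v10,v0,v12) [-+-] → (-0.5199, 0, -0.849827)–(-0.5199, -0.5199, -0.725486)  len=0.5346
  (v11,v13,v3) [--+] → (-0.5199, -0.5199, 0.725486)–(-0.5199, 0, 0.849827)  len=0.5346
  (v12,v0,v14) [-++] → (-0.5199, -0.5199, -0.725486)–(-0.5199, -0.780542, -0.575)  len=0.3010
  (v12,v14,v13) [-+-] → (-0.5199, -0.780542, -0.575)–(-0.5199, -0.780542, 0.274027)  len=0.8490
  (v13,v14,v15) [-++] → (-0.5199, -0.780542, 0.274027)–(-0.5199, -0.780542, 0.575)  len=0.3010
  (v13,v15,v3) [-++] → (-0.5199, -0.780542, 0.575)–(-0.5199, -0.5199, 0.725486)  len=0.3010

Chained into 1 loop(s):
  loop 1: 12 segments, perimeter = 5.6421
Total perimeter = 5.642

loops=1 perimeter=5.642


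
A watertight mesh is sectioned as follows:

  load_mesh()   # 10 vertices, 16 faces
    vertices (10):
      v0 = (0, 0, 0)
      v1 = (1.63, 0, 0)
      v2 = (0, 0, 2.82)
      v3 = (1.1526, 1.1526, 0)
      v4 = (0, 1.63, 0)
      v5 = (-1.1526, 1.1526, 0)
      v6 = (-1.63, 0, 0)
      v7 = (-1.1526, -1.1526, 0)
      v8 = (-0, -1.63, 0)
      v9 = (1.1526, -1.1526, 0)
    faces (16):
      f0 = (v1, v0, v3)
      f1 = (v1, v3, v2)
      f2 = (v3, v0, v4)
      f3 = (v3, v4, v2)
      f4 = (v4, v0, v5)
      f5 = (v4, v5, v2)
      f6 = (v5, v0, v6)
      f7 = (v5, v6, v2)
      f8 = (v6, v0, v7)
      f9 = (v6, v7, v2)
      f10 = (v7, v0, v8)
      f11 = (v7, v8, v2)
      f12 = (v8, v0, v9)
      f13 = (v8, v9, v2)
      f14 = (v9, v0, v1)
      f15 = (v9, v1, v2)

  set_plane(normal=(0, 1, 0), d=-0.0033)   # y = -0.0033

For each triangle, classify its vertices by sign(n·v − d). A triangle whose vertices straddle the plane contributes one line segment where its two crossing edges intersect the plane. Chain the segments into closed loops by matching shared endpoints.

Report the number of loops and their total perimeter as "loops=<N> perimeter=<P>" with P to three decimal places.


Straddling triangles (8 of 16):
  (v6,v0,v7) [++-] → (-0.0033, -0.0033, 0)–(-1.62863, -0.0033, 0)  len=1.6253
  (v6,v7,v2) [+-+] → (-1.62863, -0.0033, 0)–(-0.0033, -0.0033, 2.81193)  len=3.2479
  (v7,v0,v8) [-+-] → (-0.0033, -0.0033, 0)–(0, -0.0033, 0)  len=0.0033
  (v7,v8,v2) [--+] → (0, -0.0033, 2.81429)–(-0.0033, -0.0033, 2.81193)  len=0.0041
  (v8,v0,v9) [-+-] → (0, -0.0033, 0)–(0.0033, -0.0033, 0)  len=0.0033
  (v8,v9,v2) [--+] → (0.0033, -0.0033, 2.81193)–(0, -0.0033, 2.81429)  len=0.0041
  (v9,v0,v1) [-++] → (0.0033, -0.0033, 0)–(1.62863, -0.0033, 0)  len=1.6253
  (v9,v1,v2) [-++] → (1.62863, -0.0033, 0)–(0.0033, -0.0033, 2.81193)  len=3.2479

Chained into 1 loop(s):
  loop 1: 8 segments, perimeter = 9.7611
Total perimeter = 9.761

loops=1 perimeter=9.761


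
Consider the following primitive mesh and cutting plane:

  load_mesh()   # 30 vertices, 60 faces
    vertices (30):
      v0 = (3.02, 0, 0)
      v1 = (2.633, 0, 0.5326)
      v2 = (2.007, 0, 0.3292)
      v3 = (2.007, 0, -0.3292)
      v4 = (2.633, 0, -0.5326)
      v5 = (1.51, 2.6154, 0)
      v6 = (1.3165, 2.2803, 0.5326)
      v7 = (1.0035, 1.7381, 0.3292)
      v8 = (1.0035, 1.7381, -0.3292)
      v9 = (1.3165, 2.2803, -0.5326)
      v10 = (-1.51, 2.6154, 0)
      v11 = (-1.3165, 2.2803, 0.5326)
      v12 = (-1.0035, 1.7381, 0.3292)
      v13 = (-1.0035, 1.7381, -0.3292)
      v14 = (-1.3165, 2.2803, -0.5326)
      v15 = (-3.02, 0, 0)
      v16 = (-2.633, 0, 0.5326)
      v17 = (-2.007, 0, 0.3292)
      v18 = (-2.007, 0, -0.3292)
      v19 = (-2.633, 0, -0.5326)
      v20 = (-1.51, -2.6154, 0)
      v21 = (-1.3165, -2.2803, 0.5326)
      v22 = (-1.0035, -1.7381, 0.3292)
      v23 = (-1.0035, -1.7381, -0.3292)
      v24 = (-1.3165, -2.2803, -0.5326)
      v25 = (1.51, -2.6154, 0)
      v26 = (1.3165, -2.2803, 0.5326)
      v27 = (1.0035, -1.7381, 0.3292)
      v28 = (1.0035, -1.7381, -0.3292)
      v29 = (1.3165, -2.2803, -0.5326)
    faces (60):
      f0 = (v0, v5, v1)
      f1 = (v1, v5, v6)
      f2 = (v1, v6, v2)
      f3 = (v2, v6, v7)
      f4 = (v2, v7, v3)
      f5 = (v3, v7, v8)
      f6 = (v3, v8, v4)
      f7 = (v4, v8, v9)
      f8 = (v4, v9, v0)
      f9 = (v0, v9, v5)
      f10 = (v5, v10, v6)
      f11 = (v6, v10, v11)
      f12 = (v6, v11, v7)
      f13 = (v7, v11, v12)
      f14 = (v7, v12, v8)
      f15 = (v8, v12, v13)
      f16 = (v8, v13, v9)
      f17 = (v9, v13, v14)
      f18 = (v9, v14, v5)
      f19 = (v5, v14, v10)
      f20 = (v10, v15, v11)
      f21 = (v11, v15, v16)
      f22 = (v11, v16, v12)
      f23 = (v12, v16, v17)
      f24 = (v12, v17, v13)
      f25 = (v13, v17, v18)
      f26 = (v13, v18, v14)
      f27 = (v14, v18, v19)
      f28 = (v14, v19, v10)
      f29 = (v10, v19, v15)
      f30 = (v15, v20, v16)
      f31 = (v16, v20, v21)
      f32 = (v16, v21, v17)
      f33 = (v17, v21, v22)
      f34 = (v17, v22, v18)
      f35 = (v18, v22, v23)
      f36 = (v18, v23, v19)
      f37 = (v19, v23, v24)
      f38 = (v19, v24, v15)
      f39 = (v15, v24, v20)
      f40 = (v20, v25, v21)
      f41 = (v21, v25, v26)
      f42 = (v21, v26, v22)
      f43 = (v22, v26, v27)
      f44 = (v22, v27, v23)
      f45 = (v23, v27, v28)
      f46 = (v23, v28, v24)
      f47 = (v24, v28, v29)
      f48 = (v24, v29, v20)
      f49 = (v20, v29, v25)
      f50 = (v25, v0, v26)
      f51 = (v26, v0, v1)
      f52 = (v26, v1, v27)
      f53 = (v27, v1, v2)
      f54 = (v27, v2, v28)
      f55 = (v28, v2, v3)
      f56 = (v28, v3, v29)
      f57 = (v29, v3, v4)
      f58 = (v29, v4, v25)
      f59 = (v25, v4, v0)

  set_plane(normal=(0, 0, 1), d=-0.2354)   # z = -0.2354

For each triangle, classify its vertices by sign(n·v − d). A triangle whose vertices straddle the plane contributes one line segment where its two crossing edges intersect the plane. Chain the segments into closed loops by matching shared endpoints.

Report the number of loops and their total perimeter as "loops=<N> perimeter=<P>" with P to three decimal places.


loops=2 perimeter=29.136

Straddling triangles (24 of 60):
  (v2,v7,v3) [++-] → (1.86403, 0.247621, -0.2354)–(2.007, 0, -0.2354)  len=0.2859
  (v3,v7,v8) [-+-] → (1.86403, 0.247621, -0.2354)–(1.0035, 1.7381, -0.2354)  len=1.7211
  (v4,v9,v0) [--+] → (2.26708, 1.00785, -0.2354)–(2.84895, 0, -0.2354)  len=1.1638
  (v0,v9,v5) [+-+] → (2.26708, 1.00785, -0.2354)–(1.42448, 2.46729, -0.2354)  len=1.6852
  (v7,v12,v8) [++-] → (0.71757, 1.7381, -0.2354)–(1.0035, 1.7381, -0.2354)  len=0.2859
  (v8,v12,v13) [-+-] → (0.71757, 1.7381, -0.2354)–(-1.0035, 1.7381, -0.2354)  len=1.7211
  (v9,v14,v5) [--+] → (0.260736, 2.46729, -0.2354)–(1.42448, 2.46729, -0.2354)  len=1.1637
  (v5,v14,v10) [+-+] → (0.260736, 2.46729, -0.2354)–(-1.42448, 2.46729, -0.2354)  len=1.6852
  (v12,v17,v13) [++-] → (-1.14647, 1.49048, -0.2354)–(-1.0035, 1.7381, -0.2354)  len=0.2859
  (v13,v17,v18) [-+-] → (-1.14647, 1.49048, -0.2354)–(-2.007, 0, -0.2354)  len=1.7211
  (v14,v19,v10) [--+] → (-2.00635, 1.45944, -0.2354)–(-1.42448, 2.46729, -0.2354)  len=1.1638
  (v10,v19,v15) [+-+] → (-2.00635, 1.45944, -0.2354)–(-2.84895, 0, -0.2354)  len=1.6852
  (v17,v22,v18) [++-] → (-1.86403, -0.247621, -0.2354)–(-2.007, 0, -0.2354)  len=0.2859
  (v18,v22,v23) [-+-] → (-1.86403, -0.247621, -0.2354)–(-1.0035, -1.7381, -0.2354)  len=1.7211
  (v19,v24,v15) [--+] → (-2.26708, -1.00785, -0.2354)–(-2.84895, 0, -0.2354)  len=1.1638
  (v15,v24,v20) [+-+] → (-2.26708, -1.00785, -0.2354)–(-1.42448, -2.46729, -0.2354)  len=1.6852
  (v22,v27,v23) [++-] → (-0.71757, -1.7381, -0.2354)–(-1.0035, -1.7381, -0.2354)  len=0.2859
  (v23,v27,v28) [-+-] → (-0.71757, -1.7381, -0.2354)–(1.0035, -1.7381, -0.2354)  len=1.7211
  (v24,v29,v20) [--+] → (-0.260736, -2.46729, -0.2354)–(-1.42448, -2.46729, -0.2354)  len=1.1637
  (v20,v29,v25) [+-+] → (-0.260736, -2.46729, -0.2354)–(1.42448, -2.46729, -0.2354)  len=1.6852
  (v27,v2,v28) [++-] → (1.14647, -1.49048, -0.2354)–(1.0035, -1.7381, -0.2354)  len=0.2859
  (v28,v2,v3) [-+-] → (1.14647, -1.49048, -0.2354)–(2.007, 0, -0.2354)  len=1.7211
  (v29,v4,v25) [--+] → (2.00635, -1.45944, -0.2354)–(1.42448, -2.46729, -0.2354)  len=1.1638
  (v25,v4,v0) [+-+] → (2.00635, -1.45944, -0.2354)–(2.84895, 0, -0.2354)  len=1.6852

Chained into 2 loop(s):
  loop 1: 12 segments, perimeter = 12.0420
  loop 2: 12 segments, perimeter = 17.0938
Total perimeter = 29.136


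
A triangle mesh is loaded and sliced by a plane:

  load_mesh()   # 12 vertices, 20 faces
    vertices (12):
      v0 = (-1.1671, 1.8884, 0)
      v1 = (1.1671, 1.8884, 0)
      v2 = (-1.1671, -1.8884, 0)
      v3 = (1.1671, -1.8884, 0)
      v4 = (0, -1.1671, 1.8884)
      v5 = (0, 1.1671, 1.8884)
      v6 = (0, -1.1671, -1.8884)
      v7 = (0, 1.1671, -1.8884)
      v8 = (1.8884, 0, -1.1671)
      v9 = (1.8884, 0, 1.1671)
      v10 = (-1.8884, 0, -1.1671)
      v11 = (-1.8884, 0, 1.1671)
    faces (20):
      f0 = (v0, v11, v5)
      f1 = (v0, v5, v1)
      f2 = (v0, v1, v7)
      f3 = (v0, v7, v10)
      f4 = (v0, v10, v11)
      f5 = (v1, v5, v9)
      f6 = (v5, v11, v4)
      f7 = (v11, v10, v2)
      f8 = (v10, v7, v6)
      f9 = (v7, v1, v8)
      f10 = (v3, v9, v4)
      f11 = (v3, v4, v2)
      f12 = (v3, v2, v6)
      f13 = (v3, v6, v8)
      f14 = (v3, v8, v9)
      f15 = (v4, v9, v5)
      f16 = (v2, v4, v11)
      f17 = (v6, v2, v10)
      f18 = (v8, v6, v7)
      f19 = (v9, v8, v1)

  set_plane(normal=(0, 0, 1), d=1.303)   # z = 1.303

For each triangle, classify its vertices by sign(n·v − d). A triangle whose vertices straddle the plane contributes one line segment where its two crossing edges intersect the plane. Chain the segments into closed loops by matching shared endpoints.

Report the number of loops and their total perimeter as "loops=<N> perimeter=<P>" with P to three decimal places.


loops=1 perimeter=8.950

Straddling triangles (8 of 20):
  (v0,v11,v5) [--+] → (-1.53261, 0.219893, 1.303)–(-0.361799, 1.3907, 1.303)  len=1.6558
  (v0,v5,v1) [-+-] → (-0.361799, 1.3907, 1.303)–(0.361799, 1.3907, 1.303)  len=0.7236
  (v1,v5,v9) [-+-] → (0.361799, 1.3907, 1.303)–(1.53261, 0.219893, 1.303)  len=1.6558
  (v5,v11,v4) [+-+] → (-1.53261, 0.219893, 1.303)–(-1.53261, -0.219893, 1.303)  len=0.4398
  (v3,v9,v4) [--+] → (1.53261, -0.219893, 1.303)–(0.361799, -1.3907, 1.303)  len=1.6558
  (v3,v4,v2) [-+-] → (0.361799, -1.3907, 1.303)–(-0.361799, -1.3907, 1.303)  len=0.7236
  (v4,v9,v5) [+-+] → (1.53261, -0.219893, 1.303)–(1.53261, 0.219893, 1.303)  len=0.4398
  (v2,v4,v11) [-+-] → (-0.361799, -1.3907, 1.303)–(-1.53261, -0.219893, 1.303)  len=1.6558

Chained into 1 loop(s):
  loop 1: 8 segments, perimeter = 8.9499
Total perimeter = 8.950


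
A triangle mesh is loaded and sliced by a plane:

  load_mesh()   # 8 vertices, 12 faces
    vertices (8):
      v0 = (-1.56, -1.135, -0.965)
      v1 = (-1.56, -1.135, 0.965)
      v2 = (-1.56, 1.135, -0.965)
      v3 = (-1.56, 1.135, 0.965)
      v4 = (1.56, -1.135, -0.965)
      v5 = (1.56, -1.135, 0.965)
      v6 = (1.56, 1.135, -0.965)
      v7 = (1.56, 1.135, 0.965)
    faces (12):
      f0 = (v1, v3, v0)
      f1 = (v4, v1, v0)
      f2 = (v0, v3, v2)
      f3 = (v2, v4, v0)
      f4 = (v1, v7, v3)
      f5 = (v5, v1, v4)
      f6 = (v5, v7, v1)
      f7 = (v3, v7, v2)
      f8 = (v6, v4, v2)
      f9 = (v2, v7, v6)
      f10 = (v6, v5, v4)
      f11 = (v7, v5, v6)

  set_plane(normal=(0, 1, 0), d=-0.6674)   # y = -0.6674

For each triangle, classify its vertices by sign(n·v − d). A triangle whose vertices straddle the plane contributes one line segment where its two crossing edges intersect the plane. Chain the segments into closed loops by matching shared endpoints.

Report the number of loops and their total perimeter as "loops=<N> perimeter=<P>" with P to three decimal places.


loops=1 perimeter=10.100

Straddling triangles (8 of 12):
  (v1,v3,v0) [-+-] → (-1.56, -0.6674, 0.965)–(-1.56, -0.6674, -0.567437)  len=1.5324
  (v0,v3,v2) [-++] → (-1.56, -0.6674, -0.567437)–(-1.56, -0.6674, -0.965)  len=0.3976
  (v2,v4,v0) [+--] → (0.917307, -0.6674, -0.965)–(-1.56, -0.6674, -0.965)  len=2.4773
  (v1,v7,v3) [-++] → (-0.917307, -0.6674, 0.965)–(-1.56, -0.6674, 0.965)  len=0.6427
  (v5,v7,v1) [-+-] → (1.56, -0.6674, 0.965)–(-0.917307, -0.6674, 0.965)  len=2.4773
  (v6,v4,v2) [+-+] → (1.56, -0.6674, -0.965)–(0.917307, -0.6674, -0.965)  len=0.6427
  (v6,v5,v4) [+--] → (1.56, -0.6674, 0.567437)–(1.56, -0.6674, -0.965)  len=1.5324
  (v7,v5,v6) [+-+] → (1.56, -0.6674, 0.965)–(1.56, -0.6674, 0.567437)  len=0.3976

Chained into 1 loop(s):
  loop 1: 8 segments, perimeter = 10.1000
Total perimeter = 10.100


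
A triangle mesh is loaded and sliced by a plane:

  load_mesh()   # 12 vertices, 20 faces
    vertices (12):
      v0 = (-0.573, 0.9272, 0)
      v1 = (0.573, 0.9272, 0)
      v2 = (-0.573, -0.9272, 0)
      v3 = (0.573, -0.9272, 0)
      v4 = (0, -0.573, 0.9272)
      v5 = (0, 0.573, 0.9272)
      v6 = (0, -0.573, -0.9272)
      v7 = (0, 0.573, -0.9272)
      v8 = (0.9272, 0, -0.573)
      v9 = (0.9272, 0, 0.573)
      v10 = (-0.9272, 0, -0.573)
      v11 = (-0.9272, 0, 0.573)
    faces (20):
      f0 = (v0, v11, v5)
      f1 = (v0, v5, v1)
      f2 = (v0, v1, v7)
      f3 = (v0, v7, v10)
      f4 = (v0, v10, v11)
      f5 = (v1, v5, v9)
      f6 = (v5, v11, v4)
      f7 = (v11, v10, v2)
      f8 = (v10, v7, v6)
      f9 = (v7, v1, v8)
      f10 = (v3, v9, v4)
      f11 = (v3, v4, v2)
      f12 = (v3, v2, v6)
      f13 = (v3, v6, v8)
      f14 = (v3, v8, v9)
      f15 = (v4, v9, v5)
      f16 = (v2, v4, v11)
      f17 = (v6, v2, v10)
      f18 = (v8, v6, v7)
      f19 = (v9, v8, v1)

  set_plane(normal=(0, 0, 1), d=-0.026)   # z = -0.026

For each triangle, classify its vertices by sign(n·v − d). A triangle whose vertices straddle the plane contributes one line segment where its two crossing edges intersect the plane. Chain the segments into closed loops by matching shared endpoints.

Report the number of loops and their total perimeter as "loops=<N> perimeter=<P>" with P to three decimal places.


loops=1 perimeter=6.200

Straddling triangles (10 of 20):
  (v0,v1,v7) [++-] → (0.556932, 0.917268, -0.026)–(-0.556932, 0.917268, -0.026)  len=1.1139
  (v0,v7,v10) [+--] → (-0.556932, 0.917268, -0.026)–(-0.589072, 0.885128, -0.026)  len=0.0455
  (v0,v10,v11) [+-+] → (-0.589072, 0.885128, -0.026)–(-0.9272, 0, -0.026)  len=0.9475
  (v11,v10,v2) [+-+] → (-0.9272, 0, -0.026)–(-0.589072, -0.885128, -0.026)  len=0.9475
  (v7,v1,v8) [-+-] → (0.556932, 0.917268, -0.026)–(0.589072, 0.885128, -0.026)  len=0.0455
  (v3,v2,v6) [++-] → (-0.556932, -0.917268, -0.026)–(0.556932, -0.917268, -0.026)  len=1.1139
  (v3,v6,v8) [+--] → (0.556932, -0.917268, -0.026)–(0.589072, -0.885128, -0.026)  len=0.0455
  (v3,v8,v9) [+-+] → (0.589072, -0.885128, -0.026)–(0.9272, 0, -0.026)  len=0.9475
  (v6,v2,v10) [-+-] → (-0.556932, -0.917268, -0.026)–(-0.589072, -0.885128, -0.026)  len=0.0455
  (v9,v8,v1) [+-+] → (0.9272, 0, -0.026)–(0.589072, 0.885128, -0.026)  len=0.9475

Chained into 1 loop(s):
  loop 1: 10 segments, perimeter = 6.1996
Total perimeter = 6.200


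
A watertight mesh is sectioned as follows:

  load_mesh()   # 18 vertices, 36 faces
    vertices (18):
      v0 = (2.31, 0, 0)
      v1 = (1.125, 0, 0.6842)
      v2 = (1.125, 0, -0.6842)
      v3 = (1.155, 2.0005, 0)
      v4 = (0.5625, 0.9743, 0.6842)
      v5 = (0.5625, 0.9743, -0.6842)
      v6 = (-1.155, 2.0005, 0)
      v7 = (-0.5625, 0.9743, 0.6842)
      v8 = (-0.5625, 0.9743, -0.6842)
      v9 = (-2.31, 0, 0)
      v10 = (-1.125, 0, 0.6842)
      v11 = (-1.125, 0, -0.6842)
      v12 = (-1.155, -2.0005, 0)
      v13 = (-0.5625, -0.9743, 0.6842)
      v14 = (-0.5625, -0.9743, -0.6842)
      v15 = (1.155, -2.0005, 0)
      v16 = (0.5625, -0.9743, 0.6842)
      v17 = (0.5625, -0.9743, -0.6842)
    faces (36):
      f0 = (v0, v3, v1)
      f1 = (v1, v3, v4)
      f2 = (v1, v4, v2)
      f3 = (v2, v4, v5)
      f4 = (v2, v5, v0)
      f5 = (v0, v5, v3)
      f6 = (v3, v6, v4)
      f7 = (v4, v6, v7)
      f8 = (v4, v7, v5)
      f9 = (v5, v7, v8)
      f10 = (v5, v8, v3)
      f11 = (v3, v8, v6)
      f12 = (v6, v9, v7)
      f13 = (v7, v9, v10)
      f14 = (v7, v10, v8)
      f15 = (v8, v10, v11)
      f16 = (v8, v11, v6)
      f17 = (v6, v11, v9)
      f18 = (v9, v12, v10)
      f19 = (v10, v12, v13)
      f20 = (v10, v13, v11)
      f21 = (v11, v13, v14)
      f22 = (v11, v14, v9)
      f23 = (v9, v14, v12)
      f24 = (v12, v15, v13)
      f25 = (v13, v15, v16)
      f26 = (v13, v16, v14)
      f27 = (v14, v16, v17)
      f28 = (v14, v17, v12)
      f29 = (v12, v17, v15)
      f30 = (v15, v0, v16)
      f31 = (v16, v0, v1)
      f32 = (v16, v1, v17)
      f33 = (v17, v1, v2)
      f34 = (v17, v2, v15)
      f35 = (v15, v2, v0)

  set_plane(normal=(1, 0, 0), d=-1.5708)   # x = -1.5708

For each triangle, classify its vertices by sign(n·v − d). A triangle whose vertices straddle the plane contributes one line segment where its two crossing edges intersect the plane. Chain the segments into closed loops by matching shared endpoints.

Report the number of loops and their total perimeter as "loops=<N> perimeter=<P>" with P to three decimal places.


loops=1 perimeter=5.398

Straddling triangles (6 of 36):
  (v6,v9,v7) [+-+] → (-1.5708, 1.28032, 0)–(-1.5708, 0.412133, 0.28942)  len=0.9152
  (v7,v9,v10) [+-+] → (-1.5708, 0.412133, 0.28942)–(-1.5708, 0, 0.426802)  len=0.4344
  (v6,v11,v9) [++-] → (-1.5708, 0, -0.426802)–(-1.5708, 1.28032, 0)  len=1.3496
  (v9,v12,v10) [-++] → (-1.5708, -1.28032, 0)–(-1.5708, 0, 0.426802)  len=1.3496
  (v11,v14,v9) [++-] → (-1.5708, -0.412133, -0.28942)–(-1.5708, 0, -0.426802)  len=0.4344
  (v9,v14,v12) [-++] → (-1.5708, -0.412133, -0.28942)–(-1.5708, -1.28032, 0)  len=0.9152

Chained into 1 loop(s):
  loop 1: 6 segments, perimeter = 5.3983
Total perimeter = 5.398


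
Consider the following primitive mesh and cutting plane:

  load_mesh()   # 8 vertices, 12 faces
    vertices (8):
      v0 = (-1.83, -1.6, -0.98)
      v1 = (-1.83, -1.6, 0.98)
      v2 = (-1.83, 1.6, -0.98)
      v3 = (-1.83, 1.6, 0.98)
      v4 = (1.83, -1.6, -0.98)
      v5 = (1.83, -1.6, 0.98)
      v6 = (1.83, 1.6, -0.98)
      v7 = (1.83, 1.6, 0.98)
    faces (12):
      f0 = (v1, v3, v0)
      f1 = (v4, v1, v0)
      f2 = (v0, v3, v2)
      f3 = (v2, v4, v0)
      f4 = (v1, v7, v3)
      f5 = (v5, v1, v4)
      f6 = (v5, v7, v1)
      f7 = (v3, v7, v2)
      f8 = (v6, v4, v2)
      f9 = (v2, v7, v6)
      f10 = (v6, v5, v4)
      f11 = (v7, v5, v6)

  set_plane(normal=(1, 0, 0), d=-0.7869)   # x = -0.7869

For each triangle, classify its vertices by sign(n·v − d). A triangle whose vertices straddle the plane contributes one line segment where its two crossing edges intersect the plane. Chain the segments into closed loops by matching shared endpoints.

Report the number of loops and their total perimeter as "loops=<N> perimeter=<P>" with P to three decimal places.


Straddling triangles (8 of 12):
  (v4,v1,v0) [+--] → (-0.7869, -1.6, 0.4214)–(-0.7869, -1.6, -0.98)  len=1.4014
  (v2,v4,v0) [-+-] → (-0.7869, 0.688, -0.98)–(-0.7869, -1.6, -0.98)  len=2.2880
  (v1,v7,v3) [-+-] → (-0.7869, -0.688, 0.98)–(-0.7869, 1.6, 0.98)  len=2.2880
  (v5,v1,v4) [+-+] → (-0.7869, -1.6, 0.98)–(-0.7869, -1.6, 0.4214)  len=0.5586
  (v5,v7,v1) [++-] → (-0.7869, -0.688, 0.98)–(-0.7869, -1.6, 0.98)  len=0.9120
  (v3,v7,v2) [-+-] → (-0.7869, 1.6, 0.98)–(-0.7869, 1.6, -0.4214)  len=1.4014
  (v6,v4,v2) [++-] → (-0.7869, 0.688, -0.98)–(-0.7869, 1.6, -0.98)  len=0.9120
  (v2,v7,v6) [-++] → (-0.7869, 1.6, -0.4214)–(-0.7869, 1.6, -0.98)  len=0.5586

Chained into 1 loop(s):
  loop 1: 8 segments, perimeter = 10.3200
Total perimeter = 10.320

loops=1 perimeter=10.320


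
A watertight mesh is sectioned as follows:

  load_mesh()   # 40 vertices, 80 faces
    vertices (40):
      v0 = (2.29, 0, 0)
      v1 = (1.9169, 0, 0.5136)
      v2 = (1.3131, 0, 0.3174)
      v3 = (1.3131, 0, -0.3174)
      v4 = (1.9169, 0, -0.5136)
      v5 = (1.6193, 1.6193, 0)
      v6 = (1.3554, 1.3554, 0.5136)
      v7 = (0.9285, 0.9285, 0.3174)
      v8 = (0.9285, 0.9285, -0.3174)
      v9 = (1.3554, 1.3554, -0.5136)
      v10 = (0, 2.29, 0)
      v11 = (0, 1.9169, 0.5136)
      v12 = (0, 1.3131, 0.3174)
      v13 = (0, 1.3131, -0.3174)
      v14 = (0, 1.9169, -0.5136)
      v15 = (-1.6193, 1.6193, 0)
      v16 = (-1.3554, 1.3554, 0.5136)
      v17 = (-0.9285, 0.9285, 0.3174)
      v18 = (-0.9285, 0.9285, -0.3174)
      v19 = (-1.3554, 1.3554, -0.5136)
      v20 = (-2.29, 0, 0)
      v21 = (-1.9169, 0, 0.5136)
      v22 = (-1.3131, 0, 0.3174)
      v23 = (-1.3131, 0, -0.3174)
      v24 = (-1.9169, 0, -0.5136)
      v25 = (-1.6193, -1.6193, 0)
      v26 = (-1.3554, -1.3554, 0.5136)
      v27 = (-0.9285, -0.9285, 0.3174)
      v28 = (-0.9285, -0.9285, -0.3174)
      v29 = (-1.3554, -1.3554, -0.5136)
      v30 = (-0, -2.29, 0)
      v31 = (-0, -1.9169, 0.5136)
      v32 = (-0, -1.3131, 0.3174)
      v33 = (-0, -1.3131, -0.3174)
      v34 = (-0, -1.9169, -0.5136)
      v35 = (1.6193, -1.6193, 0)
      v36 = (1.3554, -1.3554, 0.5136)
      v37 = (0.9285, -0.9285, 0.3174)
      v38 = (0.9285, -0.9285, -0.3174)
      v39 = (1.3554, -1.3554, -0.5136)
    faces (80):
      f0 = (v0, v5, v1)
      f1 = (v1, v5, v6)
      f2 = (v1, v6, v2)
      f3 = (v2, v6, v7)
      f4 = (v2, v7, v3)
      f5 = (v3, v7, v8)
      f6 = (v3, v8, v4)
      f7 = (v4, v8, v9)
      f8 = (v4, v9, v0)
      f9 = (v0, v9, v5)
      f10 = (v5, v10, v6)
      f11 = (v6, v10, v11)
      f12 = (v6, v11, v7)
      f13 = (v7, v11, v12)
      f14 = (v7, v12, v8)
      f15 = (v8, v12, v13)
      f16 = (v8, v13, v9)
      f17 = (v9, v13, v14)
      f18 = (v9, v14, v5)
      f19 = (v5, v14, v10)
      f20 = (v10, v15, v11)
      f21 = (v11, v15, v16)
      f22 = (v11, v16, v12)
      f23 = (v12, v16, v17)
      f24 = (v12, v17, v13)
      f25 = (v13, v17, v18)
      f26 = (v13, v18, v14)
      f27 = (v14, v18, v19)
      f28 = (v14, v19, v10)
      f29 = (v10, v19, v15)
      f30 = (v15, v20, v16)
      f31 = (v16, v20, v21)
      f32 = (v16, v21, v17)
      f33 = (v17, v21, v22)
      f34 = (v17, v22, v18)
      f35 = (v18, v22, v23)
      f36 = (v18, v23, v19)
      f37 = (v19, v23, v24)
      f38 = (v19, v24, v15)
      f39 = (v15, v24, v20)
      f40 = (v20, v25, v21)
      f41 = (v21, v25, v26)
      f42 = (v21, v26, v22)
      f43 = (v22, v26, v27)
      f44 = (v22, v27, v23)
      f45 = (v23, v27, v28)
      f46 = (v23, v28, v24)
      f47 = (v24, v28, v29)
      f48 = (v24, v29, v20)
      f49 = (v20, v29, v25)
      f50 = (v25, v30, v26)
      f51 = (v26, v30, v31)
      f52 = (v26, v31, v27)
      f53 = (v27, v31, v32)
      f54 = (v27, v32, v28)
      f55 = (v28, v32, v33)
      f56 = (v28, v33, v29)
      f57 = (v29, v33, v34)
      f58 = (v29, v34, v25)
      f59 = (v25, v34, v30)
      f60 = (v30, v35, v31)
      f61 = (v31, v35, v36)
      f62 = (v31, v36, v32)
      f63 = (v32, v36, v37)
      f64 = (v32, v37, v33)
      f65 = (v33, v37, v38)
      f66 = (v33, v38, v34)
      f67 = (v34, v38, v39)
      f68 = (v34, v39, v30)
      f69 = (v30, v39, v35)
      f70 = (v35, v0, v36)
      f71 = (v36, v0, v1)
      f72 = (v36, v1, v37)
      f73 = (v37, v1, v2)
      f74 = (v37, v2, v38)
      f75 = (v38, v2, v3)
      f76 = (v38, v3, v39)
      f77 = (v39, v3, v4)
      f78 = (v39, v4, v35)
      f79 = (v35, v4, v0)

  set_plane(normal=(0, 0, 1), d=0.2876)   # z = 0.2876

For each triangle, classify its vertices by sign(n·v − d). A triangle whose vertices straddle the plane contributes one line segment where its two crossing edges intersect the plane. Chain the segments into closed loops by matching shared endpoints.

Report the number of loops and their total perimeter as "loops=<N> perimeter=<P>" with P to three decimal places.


loops=2 perimeter=20.782

Straddling triangles (32 of 80):
  (v0,v5,v1) [--+] → (1.78595, 0.712542, 0.2876)–(2.08108, 0, 0.2876)  len=0.7712
  (v1,v5,v6) [+-+] → (1.78595, 0.712542, 0.2876)–(1.47152, 1.47152, 0.2876)  len=0.8215
  (v2,v7,v3) [++-] → (0.946555, 0.884913, 0.2876)–(1.3131, 0, 0.2876)  len=0.9578
  (v3,v7,v8) [-+-] → (0.946555, 0.884913, 0.2876)–(0.9285, 0.9285, 0.2876)  len=0.0472
  (v5,v10,v6) [--+] → (0.758982, 1.76665, 0.2876)–(1.47152, 1.47152, 0.2876)  len=0.7712
  (v6,v10,v11) [+-+] → (0.758982, 1.76665, 0.2876)–(0, 2.08108, 0.2876)  len=0.8215
  (v7,v12,v8) [++-] → (0.0435874, 1.29505, 0.2876)–(0.9285, 0.9285, 0.2876)  len=0.9578
  (v8,v12,v13) [-+-] → (0.0435874, 1.29505, 0.2876)–(0, 1.3131, 0.2876)  len=0.0472
  (v10,v15,v11) [--+] → (-0.712542, 1.78595, 0.2876)–(0, 2.08108, 0.2876)  len=0.7712
  (v11,v15,v16) [+-+] → (-0.712542, 1.78595, 0.2876)–(-1.47152, 1.47152, 0.2876)  len=0.8215
  (v12,v17,v13) [++-] → (-0.884913, 0.946555, 0.2876)–(0, 1.3131, 0.2876)  len=0.9578
  (v13,v17,v18) [-+-] → (-0.884913, 0.946555, 0.2876)–(-0.9285, 0.9285, 0.2876)  len=0.0472
  (v15,v20,v16) [--+] → (-1.76665, 0.758982, 0.2876)–(-1.47152, 1.47152, 0.2876)  len=0.7712
  (v16,v20,v21) [+-+] → (-1.76665, 0.758982, 0.2876)–(-2.08108, 0, 0.2876)  len=0.8215
  (v17,v22,v18) [++-] → (-1.29505, 0.0435874, 0.2876)–(-0.9285, 0.9285, 0.2876)  len=0.9578
  (v18,v22,v23) [-+-] → (-1.29505, 0.0435874, 0.2876)–(-1.3131, 0, 0.2876)  len=0.0472
  (v20,v25,v21) [--+] → (-1.78595, -0.712542, 0.2876)–(-2.08108, 0, 0.2876)  len=0.7712
  (v21,v25,v26) [+-+] → (-1.78595, -0.712542, 0.2876)–(-1.47152, -1.47152, 0.2876)  len=0.8215
  (v22,v27,v23) [++-] → (-0.946555, -0.884913, 0.2876)–(-1.3131, 0, 0.2876)  len=0.9578
  (v23,v27,v28) [-+-] → (-0.946555, -0.884913, 0.2876)–(-0.9285, -0.9285, 0.2876)  len=0.0472
  (v25,v30,v26) [--+] → (-0.758982, -1.76665, 0.2876)–(-1.47152, -1.47152, 0.2876)  len=0.7712
  (v26,v30,v31) [+-+] → (-0.758982, -1.76665, 0.2876)–(0, -2.08108, 0.2876)  len=0.8215
  (v27,v32,v28) [++-] → (-0.0435874, -1.29505, 0.2876)–(-0.9285, -0.9285, 0.2876)  len=0.9578
  (v28,v32,v33) [-+-] → (-0.0435874, -1.29505, 0.2876)–(0, -1.3131, 0.2876)  len=0.0472
  (v30,v35,v31) [--+] → (0.712542, -1.78595, 0.2876)–(0, -2.08108, 0.2876)  len=0.7712
  (v31,v35,v36) [+-+] → (0.712542, -1.78595, 0.2876)–(1.47152, -1.47152, 0.2876)  len=0.8215
  (v32,v37,v33) [++-] → (0.884913, -0.946555, 0.2876)–(0, -1.3131, 0.2876)  len=0.9578
  (v33,v37,v38) [-+-] → (0.884913, -0.946555, 0.2876)–(0.9285, -0.9285, 0.2876)  len=0.0472
  (v35,v0,v36) [--+] → (1.76665, -0.758982, 0.2876)–(1.47152, -1.47152, 0.2876)  len=0.7712
  (v36,v0,v1) [+-+] → (1.76665, -0.758982, 0.2876)–(2.08108, 0, 0.2876)  len=0.8215
  (v37,v2,v38) [++-] → (1.29505, -0.0435874, 0.2876)–(0.9285, -0.9285, 0.2876)  len=0.9578
  (v38,v2,v3) [-+-] → (1.29505, -0.0435874, 0.2876)–(1.3131, 0, 0.2876)  len=0.0472

Chained into 2 loop(s):
  loop 1: 16 segments, perimeter = 12.7422
  loop 2: 16 segments, perimeter = 8.0400
Total perimeter = 20.782


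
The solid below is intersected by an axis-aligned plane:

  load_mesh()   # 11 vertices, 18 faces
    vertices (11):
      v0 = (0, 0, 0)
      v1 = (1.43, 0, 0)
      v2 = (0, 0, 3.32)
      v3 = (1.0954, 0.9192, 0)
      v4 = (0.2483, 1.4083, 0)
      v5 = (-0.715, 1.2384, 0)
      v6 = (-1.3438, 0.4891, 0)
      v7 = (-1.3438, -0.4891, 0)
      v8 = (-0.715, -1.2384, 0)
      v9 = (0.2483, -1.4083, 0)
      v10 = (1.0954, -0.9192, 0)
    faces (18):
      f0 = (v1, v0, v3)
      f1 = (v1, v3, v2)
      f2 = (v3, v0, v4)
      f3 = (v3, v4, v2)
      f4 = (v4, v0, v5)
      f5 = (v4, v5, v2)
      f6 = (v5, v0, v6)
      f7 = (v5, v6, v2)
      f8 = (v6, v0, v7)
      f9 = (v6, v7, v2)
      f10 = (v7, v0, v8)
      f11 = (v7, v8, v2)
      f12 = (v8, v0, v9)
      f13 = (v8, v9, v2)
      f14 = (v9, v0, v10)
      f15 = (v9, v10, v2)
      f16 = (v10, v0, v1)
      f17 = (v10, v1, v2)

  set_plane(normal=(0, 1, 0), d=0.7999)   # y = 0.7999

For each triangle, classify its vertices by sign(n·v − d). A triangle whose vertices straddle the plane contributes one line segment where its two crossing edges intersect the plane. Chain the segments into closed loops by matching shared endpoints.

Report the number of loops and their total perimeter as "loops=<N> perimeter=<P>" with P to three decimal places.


Straddling triangles (8 of 18):
  (v1,v0,v3) [--+] → (0.953232, 0.7999, 0)–(1.13883, 0.7999, 0)  len=0.1856
  (v1,v3,v2) [-+-] → (1.13883, 0.7999, 0)–(0.953232, 0.7999, 0.430892)  len=0.4692
  (v3,v0,v4) [+-+] → (0.953232, 0.7999, 0)–(0.141032, 0.7999, 0)  len=0.8122
  (v3,v4,v2) [++-] → (0.141032, 0.7999, 1.43427)–(0.953232, 0.7999, 0.430892)  len=1.2909
  (v4,v0,v5) [+-+] → (0.141032, 0.7999, 0)–(-0.461829, 0.7999, 0)  len=0.6029
  (v4,v5,v2) [++-] → (-0.461829, 0.7999, 1.17557)–(0.141032, 0.7999, 1.43427)  len=0.6560
  (v5,v0,v6) [+--] → (-0.461829, 0.7999, 0)–(-1.08298, 0.7999, 0)  len=0.6212
  (v5,v6,v2) [+--] → (-1.08298, 0.7999, 0)–(-0.461829, 0.7999, 1.17557)  len=1.3296

Chained into 1 loop(s):
  loop 1: 8 segments, perimeter = 5.9675
Total perimeter = 5.967

loops=1 perimeter=5.967


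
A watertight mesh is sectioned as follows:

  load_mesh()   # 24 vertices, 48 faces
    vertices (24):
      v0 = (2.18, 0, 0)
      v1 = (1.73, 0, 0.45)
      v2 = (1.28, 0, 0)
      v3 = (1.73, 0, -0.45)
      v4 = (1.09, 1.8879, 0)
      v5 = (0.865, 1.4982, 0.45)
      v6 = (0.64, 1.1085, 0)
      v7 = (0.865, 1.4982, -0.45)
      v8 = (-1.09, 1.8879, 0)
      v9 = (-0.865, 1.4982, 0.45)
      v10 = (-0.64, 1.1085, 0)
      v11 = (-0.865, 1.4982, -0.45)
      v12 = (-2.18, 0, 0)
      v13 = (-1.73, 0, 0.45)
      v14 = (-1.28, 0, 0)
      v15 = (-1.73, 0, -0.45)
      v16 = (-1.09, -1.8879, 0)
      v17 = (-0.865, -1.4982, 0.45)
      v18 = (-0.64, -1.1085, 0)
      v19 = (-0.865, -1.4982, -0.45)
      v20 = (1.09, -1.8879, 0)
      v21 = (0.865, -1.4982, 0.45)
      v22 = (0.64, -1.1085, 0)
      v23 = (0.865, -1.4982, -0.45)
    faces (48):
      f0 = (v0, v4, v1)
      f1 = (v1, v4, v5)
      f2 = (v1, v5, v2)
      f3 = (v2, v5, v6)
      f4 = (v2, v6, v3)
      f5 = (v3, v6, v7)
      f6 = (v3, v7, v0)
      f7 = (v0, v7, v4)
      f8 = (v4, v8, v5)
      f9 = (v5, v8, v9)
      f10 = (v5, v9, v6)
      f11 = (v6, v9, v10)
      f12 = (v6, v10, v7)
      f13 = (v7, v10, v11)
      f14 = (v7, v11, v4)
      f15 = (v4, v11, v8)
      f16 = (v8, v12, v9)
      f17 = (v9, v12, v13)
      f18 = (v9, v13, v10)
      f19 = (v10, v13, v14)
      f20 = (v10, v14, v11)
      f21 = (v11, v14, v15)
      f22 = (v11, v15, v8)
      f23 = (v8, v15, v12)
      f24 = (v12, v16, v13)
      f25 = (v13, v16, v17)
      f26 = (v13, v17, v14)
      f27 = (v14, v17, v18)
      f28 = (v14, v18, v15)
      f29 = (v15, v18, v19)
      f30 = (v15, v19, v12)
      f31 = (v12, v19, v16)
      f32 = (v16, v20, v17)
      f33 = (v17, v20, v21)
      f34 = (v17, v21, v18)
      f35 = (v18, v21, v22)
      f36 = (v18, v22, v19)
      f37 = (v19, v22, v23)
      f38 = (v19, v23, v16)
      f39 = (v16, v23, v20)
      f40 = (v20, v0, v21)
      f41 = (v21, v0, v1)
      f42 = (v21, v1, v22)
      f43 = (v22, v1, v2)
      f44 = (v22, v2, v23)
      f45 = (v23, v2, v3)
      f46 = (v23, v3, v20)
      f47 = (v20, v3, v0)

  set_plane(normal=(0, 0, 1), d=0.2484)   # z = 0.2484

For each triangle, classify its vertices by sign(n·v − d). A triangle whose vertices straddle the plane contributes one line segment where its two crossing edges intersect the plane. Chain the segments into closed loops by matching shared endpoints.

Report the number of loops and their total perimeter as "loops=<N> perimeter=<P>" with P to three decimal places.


Straddling triangles (24 of 48):
  (v0,v4,v1) [--+] → (1.44328, 0.845779, 0.2484)–(1.9316, 0, 0.2484)  len=0.9766
  (v1,v4,v5) [+-+] → (1.44328, 0.845779, 0.2484)–(0.9658, 1.67279, 0.2484)  len=0.9549
  (v1,v5,v2) [++-] → (1.05092, 0.827006, 0.2484)–(1.5284, 0, 0.2484)  len=0.9549
  (v2,v5,v6) [-+-] → (1.05092, 0.827006, 0.2484)–(0.7642, 1.32361, 0.2484)  len=0.5734
  (v4,v8,v5) [--+] → (-0.01084, 1.67279, 0.2484)–(0.9658, 1.67279, 0.2484)  len=0.9766
  (v5,v8,v9) [+-+] → (-0.01084, 1.67279, 0.2484)–(-0.9658, 1.67279, 0.2484)  len=0.9550
  (v5,v9,v6) [++-] → (-0.19076, 1.32361, 0.2484)–(0.7642, 1.32361, 0.2484)  len=0.9550
  (v6,v9,v10) [-+-] → (-0.19076, 1.32361, 0.2484)–(-0.7642, 1.32361, 0.2484)  len=0.5734
  (v8,v12,v9) [--+] → (-1.45412, 0.827006, 0.2484)–(-0.9658, 1.67279, 0.2484)  len=0.9766
  (v9,v12,v13) [+-+] → (-1.45412, 0.827006, 0.2484)–(-1.9316, 0, 0.2484)  len=0.9549
  (v9,v13,v10) [++-] → (-1.24168, 0.496608, 0.2484)–(-0.7642, 1.32361, 0.2484)  len=0.9549
  (v10,v13,v14) [-+-] → (-1.24168, 0.496608, 0.2484)–(-1.5284, 0, 0.2484)  len=0.5734
  (v12,v16,v13) [--+] → (-1.44328, -0.845779, 0.2484)–(-1.9316, 0, 0.2484)  len=0.9766
  (v13,v16,v17) [+-+] → (-1.44328, -0.845779, 0.2484)–(-0.9658, -1.67279, 0.2484)  len=0.9549
  (v13,v17,v14) [++-] → (-1.05092, -0.827006, 0.2484)–(-1.5284, 0, 0.2484)  len=0.9549
  (v14,v17,v18) [-+-] → (-1.05092, -0.827006, 0.2484)–(-0.7642, -1.32361, 0.2484)  len=0.5734
  (v16,v20,v17) [--+] → (0.01084, -1.67279, 0.2484)–(-0.9658, -1.67279, 0.2484)  len=0.9766
  (v17,v20,v21) [+-+] → (0.01084, -1.67279, 0.2484)–(0.9658, -1.67279, 0.2484)  len=0.9550
  (v17,v21,v18) [++-] → (0.19076, -1.32361, 0.2484)–(-0.7642, -1.32361, 0.2484)  len=0.9550
  (v18,v21,v22) [-+-] → (0.19076, -1.32361, 0.2484)–(0.7642, -1.32361, 0.2484)  len=0.5734
  (v20,v0,v21) [--+] → (1.45412, -0.827006, 0.2484)–(0.9658, -1.67279, 0.2484)  len=0.9766
  (v21,v0,v1) [+-+] → (1.45412, -0.827006, 0.2484)–(1.9316, 0, 0.2484)  len=0.9549
  (v21,v1,v22) [++-] → (1.24168, -0.496608, 0.2484)–(0.7642, -1.32361, 0.2484)  len=0.9549
  (v22,v1,v2) [-+-] → (1.24168, -0.496608, 0.2484)–(1.5284, 0, 0.2484)  len=0.5734

Chained into 2 loop(s):
  loop 1: 12 segments, perimeter = 11.5895
  loop 2: 12 segments, perimeter = 9.1703
Total perimeter = 20.760

loops=2 perimeter=20.760


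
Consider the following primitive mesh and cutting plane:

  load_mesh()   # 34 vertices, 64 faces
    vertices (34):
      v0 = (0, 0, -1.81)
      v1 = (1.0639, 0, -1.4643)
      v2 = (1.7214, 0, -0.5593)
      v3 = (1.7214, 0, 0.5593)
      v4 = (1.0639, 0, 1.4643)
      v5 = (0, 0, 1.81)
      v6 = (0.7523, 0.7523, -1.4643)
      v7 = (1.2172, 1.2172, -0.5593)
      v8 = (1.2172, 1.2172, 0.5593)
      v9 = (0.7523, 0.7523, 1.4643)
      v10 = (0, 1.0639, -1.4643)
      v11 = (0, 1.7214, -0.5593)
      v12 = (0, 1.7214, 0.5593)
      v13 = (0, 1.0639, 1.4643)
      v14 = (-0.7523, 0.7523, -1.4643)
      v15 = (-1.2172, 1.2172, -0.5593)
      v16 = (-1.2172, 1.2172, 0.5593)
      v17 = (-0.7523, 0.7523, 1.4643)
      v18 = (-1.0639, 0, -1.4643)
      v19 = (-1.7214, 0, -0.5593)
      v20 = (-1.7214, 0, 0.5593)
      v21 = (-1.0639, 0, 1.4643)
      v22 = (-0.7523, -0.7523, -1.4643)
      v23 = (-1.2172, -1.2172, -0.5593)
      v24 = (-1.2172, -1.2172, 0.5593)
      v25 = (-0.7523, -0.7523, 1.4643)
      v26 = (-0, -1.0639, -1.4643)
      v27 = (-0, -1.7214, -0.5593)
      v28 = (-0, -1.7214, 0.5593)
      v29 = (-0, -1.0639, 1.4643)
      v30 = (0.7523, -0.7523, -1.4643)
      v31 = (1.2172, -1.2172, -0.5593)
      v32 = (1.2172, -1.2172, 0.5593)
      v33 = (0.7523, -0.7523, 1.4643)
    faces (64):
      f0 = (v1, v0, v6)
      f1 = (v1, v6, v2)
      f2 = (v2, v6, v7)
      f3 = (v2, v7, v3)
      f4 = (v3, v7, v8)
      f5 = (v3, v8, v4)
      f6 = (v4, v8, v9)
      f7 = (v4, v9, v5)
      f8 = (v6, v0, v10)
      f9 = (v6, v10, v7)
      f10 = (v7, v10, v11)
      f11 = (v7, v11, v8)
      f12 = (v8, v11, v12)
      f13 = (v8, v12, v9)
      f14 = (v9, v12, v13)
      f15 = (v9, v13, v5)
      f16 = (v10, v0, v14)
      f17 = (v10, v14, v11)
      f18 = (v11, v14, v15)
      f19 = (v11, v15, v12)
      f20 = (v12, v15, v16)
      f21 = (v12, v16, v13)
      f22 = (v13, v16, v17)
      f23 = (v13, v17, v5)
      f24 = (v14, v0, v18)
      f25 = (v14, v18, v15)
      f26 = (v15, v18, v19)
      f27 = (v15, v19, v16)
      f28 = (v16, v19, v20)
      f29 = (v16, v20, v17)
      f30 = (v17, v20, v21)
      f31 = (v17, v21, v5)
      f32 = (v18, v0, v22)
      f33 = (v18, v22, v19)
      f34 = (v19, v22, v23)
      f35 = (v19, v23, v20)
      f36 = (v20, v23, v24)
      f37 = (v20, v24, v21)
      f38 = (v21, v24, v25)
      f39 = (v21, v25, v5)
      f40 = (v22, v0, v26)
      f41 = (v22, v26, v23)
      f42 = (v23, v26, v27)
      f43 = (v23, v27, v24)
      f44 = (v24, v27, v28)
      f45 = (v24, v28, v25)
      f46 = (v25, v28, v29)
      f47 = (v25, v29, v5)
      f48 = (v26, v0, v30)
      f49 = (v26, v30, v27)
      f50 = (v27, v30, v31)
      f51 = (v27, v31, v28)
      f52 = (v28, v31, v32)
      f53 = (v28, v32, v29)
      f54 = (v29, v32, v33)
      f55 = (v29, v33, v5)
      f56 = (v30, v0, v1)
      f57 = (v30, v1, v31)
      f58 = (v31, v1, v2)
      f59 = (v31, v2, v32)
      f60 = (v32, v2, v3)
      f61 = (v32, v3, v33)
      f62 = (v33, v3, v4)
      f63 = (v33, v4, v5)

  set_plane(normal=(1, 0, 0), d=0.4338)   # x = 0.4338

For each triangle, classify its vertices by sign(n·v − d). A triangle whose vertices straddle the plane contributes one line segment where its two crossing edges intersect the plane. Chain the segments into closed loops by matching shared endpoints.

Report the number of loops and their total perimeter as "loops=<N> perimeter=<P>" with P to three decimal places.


Straddling triangles (20 of 64):
  (v1,v0,v6) [+-+] → (0.4338, 0, -1.66904)–(0.4338, 0.4338, -1.61066)  len=0.4377
  (v4,v9,v5) [++-] → (0.4338, 0.4338, 1.61066)–(0.4338, 0, 1.66904)  len=0.4377
  (v6,v0,v10) [+--] → (0.4338, 0.4338, -1.61066)–(0.4338, 0.884222, -1.4643)  len=0.4736
  (v6,v10,v7) [+-+] → (0.4338, 0.884222, -1.4643)–(0.4338, 1.11853, -1.14177)  len=0.3987
  (v7,v10,v11) [+--] → (0.4338, 1.11853, -1.14177)–(0.4338, 1.54171, -0.5593)  len=0.7200
  (v7,v11,v8) [+-+] → (0.4338, 1.54171, -0.5593)–(0.4338, 1.54171, -0.16064)  len=0.3987
  (v8,v11,v12) [+--] → (0.4338, 1.54171, -0.16064)–(0.4338, 1.54171, 0.5593)  len=0.7199
  (v8,v12,v9) [+-+] → (0.4338, 1.54171, 0.5593)–(0.4338, 1.16259, 1.08115)  len=0.6450
  (v9,v12,v13) [+--] → (0.4338, 1.16259, 1.08115)–(0.4338, 0.884222, 1.4643)  len=0.4736
  (v9,v13,v5) [+--] → (0.4338, 0.884222, 1.4643)–(0.4338, 0.4338, 1.61066)  len=0.4736
  (v26,v0,v30) [--+] → (0.4338, -0.4338, -1.61066)–(0.4338, -0.884222, -1.4643)  len=0.4736
  (v26,v30,v27) [-+-] → (0.4338, -0.884222, -1.4643)–(0.4338, -1.16259, -1.08115)  len=0.4736
  (v27,v30,v31) [-++] → (0.4338, -1.16259, -1.08115)–(0.4338, -1.54171, -0.5593)  len=0.6450
  (v27,v31,v28) [-+-] → (0.4338, -1.54171, -0.5593)–(0.4338, -1.54171, 0.16064)  len=0.7199
  (v28,v31,v32) [-++] → (0.4338, -1.54171, 0.16064)–(0.4338, -1.54171, 0.5593)  len=0.3987
  (v28,v32,v29) [-+-] → (0.4338, -1.54171, 0.5593)–(0.4338, -1.11853, 1.14177)  len=0.7200
  (v29,v32,v33) [-++] → (0.4338, -1.11853, 1.14177)–(0.4338, -0.884222, 1.4643)  len=0.3987
  (v29,v33,v5) [-+-] → (0.4338, -0.884222, 1.4643)–(0.4338, -0.4338, 1.61066)  len=0.4736
  (v30,v0,v1) [+-+] → (0.4338, -0.4338, -1.61066)–(0.4338, 0, -1.66904)  len=0.4377
  (v33,v4,v5) [++-] → (0.4338, 0, 1.66904)–(0.4338, -0.4338, 1.61066)  len=0.4377

Chained into 1 loop(s):
  loop 1: 20 segments, perimeter = 10.3569
Total perimeter = 10.357

loops=1 perimeter=10.357
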